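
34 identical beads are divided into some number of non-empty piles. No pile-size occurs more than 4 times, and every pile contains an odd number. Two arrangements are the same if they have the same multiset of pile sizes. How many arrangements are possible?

218

There are 218 such partitions.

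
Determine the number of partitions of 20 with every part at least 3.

A partial list (first 12 by largest part):
20
17 + 3
16 + 4
15 + 5
14 + 6
14 + 3 + 3
13 + 7
13 + 4 + 3
12 + 8
12 + 5 + 3
12 + 4 + 4
11 + 9
…and 37 more, for 49 total.

49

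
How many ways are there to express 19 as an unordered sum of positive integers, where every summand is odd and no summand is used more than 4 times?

There are too many to list fully; the first 12 (by largest part) are:
19
17+1+1
15+3+1
15+1+1+1+1
13+5+1
13+3+3
13+3+1+1+1
11+7+1
11+5+3
11+5+1+1+1
11+3+3+1+1
9+9+1
…and 18 more, for 30 total.

30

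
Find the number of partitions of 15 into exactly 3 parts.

19

Enumerating:
13, 1, 1
12, 2, 1
11, 3, 1
11, 2, 2
10, 4, 1
10, 3, 2
9, 5, 1
9, 4, 2
9, 3, 3
8, 6, 1
8, 5, 2
8, 4, 3
7, 7, 1
7, 6, 2
7, 5, 3
7, 4, 4
6, 6, 3
6, 5, 4
5, 5, 5
That's 19 in total.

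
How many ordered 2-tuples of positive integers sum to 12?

By stars and bars with positive parts, the count is C(11,1) = 11.

11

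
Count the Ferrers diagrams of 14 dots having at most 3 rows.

24

The partitions of 14 that satisfy the conditions:
14
13, 1
12, 2
12, 1, 1
11, 3
11, 2, 1
10, 4
10, 3, 1
10, 2, 2
9, 5
9, 4, 1
9, 3, 2
8, 6
8, 5, 1
8, 4, 2
8, 3, 3
7, 7
7, 6, 1
7, 5, 2
7, 4, 3
6, 6, 2
6, 5, 3
6, 4, 4
5, 5, 4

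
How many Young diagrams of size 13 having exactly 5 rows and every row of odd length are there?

5

Listing the qualifying partitions of 13:
9,1,1,1,1
7,3,1,1,1
5,5,1,1,1
5,3,3,1,1
3,3,3,3,1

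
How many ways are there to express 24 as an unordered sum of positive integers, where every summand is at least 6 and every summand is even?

9

They are:
24
18,6
16,8
14,10
12,12
12,6,6
10,8,6
8,8,8
6,6,6,6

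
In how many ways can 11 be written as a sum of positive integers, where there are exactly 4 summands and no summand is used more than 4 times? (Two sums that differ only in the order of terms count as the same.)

11

The partitions of 11 that satisfy the conditions:
8, 1, 1, 1
7, 2, 1, 1
6, 3, 1, 1
6, 2, 2, 1
5, 4, 1, 1
5, 3, 2, 1
5, 2, 2, 2
4, 4, 2, 1
4, 3, 3, 1
4, 3, 2, 2
3, 3, 3, 2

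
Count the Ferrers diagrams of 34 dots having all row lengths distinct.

512

A full systematic count gives 512.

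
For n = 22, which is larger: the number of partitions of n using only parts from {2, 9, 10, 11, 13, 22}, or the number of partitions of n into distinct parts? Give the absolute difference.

Partitions of 22 using only parts from {2, 9, 10, 11, 13, 22}: 8.
Partitions of 22 into distinct parts: 89.
|8 − 89| = 81.

81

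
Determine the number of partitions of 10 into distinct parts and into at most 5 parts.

10

Enumerating:
10
9+1
8+2
7+3
7+2+1
6+4
6+3+1
5+4+1
5+3+2
4+3+2+1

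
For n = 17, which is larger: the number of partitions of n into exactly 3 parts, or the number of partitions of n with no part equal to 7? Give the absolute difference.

Partitions of 17 into exactly 3 parts: 24.
Partitions of 17 with no part equal to 7: 255.
|24 − 255| = 231.

231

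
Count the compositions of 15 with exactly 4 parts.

Place 3 bars in the 14 internal gaps of a row of 15 dots: C(14,3) = 364.

364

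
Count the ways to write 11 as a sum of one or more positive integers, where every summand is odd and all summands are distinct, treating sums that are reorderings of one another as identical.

2

Listing the qualifying partitions of 11:
11
1+3+7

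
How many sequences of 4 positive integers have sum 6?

10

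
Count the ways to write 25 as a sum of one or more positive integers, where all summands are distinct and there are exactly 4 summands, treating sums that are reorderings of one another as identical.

54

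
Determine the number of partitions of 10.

A partial list (first 12 by largest part):
10
9, 1
8, 2
8, 1, 1
7, 3
7, 2, 1
7, 1, 1, 1
6, 4
6, 3, 1
6, 2, 2
6, 2, 1, 1
6, 1, 1, 1, 1
…and 30 more, for 42 total.

42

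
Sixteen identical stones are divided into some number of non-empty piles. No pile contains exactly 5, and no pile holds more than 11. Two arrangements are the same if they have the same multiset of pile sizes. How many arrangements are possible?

163

A full systematic count gives 163.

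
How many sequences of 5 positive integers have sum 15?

Place 4 bars in the 14 internal gaps of a row of 15 dots: C(14,4) = 1001.

1001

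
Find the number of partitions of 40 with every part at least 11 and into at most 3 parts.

Enumerating:
40
29+11
28+12
27+13
26+14
25+15
24+16
23+17
22+18
21+19
20+20
18+11+11
17+12+11
16+13+11
16+12+12
15+14+11
15+13+12
14+14+12
14+13+13
That's 19 in total.

19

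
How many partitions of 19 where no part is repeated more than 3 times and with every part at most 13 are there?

241

A full systematic count gives 241.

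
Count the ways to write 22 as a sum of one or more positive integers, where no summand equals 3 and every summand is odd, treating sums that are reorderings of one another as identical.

35

A partial list (first 12 by largest part):
21 + 1
19 + 1 + 1 + 1
17 + 5
17 + 1 + 1 + 1 + 1 + 1
15 + 7
15 + 5 + 1 + 1
15 + 1 + 1 + 1 + 1 + 1 + 1 + 1
13 + 9
13 + 7 + 1 + 1
13 + 5 + 1 + 1 + 1 + 1
13 + 1 + 1 + 1 + 1 + 1 + 1 + 1 + 1 + 1
11 + 11
…and 23 more, for 35 total.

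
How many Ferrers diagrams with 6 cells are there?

11

Enumerating:
6
5,1
4,2
4,1,1
3,3
3,2,1
3,1,1,1
2,2,2
2,2,1,1
2,1,1,1,1
1,1,1,1,1,1
That's 11 in total.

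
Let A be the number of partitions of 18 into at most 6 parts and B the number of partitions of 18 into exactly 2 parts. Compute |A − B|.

190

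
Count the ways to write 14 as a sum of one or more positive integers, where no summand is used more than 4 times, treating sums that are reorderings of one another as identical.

100

There are 100 such partitions.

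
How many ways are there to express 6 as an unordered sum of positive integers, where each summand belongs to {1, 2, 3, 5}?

Listing the qualifying partitions of 6:
5,1
3,3
3,2,1
3,1,1,1
2,2,2
2,2,1,1
2,1,1,1,1
1,1,1,1,1,1
Counting gives 8.

8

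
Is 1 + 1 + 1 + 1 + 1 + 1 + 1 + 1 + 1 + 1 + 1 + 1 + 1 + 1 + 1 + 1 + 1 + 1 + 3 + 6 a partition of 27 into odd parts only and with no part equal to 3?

No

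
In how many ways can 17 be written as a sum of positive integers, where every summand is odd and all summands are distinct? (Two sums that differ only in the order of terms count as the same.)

Enumerating:
17
13, 3, 1
11, 5, 1
9, 7, 1
9, 5, 3

5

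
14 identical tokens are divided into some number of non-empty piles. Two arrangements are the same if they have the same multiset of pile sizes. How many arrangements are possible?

135

Enumerating by decreasing first part gives 135 partitions in all.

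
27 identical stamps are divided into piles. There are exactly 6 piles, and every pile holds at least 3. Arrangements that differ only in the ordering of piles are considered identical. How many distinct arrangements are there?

A partial list (first 12 by largest part):
12+3+3+3+3+3
11+4+3+3+3+3
10+5+3+3+3+3
10+4+4+3+3+3
9+6+3+3+3+3
9+5+4+3+3+3
9+4+4+4+3+3
8+7+3+3+3+3
8+6+4+3+3+3
8+5+5+3+3+3
8+5+4+4+3+3
8+4+4+4+4+3
…and 14 more, for 26 total.

26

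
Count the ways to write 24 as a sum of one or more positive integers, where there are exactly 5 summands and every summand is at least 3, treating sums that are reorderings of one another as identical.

23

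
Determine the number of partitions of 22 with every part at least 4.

A partial list (first 12 by largest part):
22
4+18
5+17
6+16
7+15
8+14
4+4+14
9+13
4+5+13
10+12
4+6+12
5+5+12
…and 22 more, for 34 total.

34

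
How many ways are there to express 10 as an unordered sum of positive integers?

A partial list (first 12 by largest part):
10
9, 1
8, 2
8, 1, 1
7, 3
7, 2, 1
7, 1, 1, 1
6, 4
6, 3, 1
6, 2, 2
6, 2, 1, 1
6, 1, 1, 1, 1
…and 30 more, for 42 total.

42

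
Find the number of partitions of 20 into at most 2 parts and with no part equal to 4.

10

Listing the qualifying partitions of 20:
20
19,1
18,2
17,3
15,5
14,6
13,7
12,8
11,9
10,10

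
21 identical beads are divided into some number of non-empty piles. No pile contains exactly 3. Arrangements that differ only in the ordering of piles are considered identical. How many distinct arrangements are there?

407

Direct enumeration gives 407 partitions.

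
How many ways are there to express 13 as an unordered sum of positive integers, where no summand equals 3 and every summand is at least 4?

Enumerating:
13
9+4
8+5
7+6
5+4+4
That's 5 in total.

5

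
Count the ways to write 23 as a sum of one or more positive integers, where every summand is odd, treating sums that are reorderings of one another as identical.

104

Systematic enumeration (by largest part, then next-largest, …) yields 104.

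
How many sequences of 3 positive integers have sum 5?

6

By stars and bars with positive parts, the count is C(4,2) = 6.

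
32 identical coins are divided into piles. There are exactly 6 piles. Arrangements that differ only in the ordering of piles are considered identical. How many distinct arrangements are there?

709

There are 709 such partitions.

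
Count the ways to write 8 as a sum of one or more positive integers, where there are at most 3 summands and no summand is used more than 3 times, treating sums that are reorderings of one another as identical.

Enumerating:
8
7+1
6+2
6+1+1
5+3
5+2+1
4+4
4+3+1
4+2+2
3+3+2

10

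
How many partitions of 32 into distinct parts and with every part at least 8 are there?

14

Listing the qualifying partitions of 32:
32
8 + 24
9 + 23
10 + 22
11 + 21
12 + 20
13 + 19
14 + 18
15 + 17
8 + 9 + 15
8 + 10 + 14
8 + 11 + 13
9 + 10 + 13
9 + 11 + 12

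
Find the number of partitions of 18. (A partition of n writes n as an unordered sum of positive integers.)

385

Enumerating by decreasing first part gives 385 partitions in all.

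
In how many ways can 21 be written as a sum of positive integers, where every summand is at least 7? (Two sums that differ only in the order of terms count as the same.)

6

Listing the qualifying partitions of 21:
21
14,7
13,8
12,9
11,10
7,7,7
That's 6 in total.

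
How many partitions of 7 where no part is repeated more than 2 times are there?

9

They are:
7
6,1
5,2
5,1,1
4,3
4,2,1
3,3,1
3,2,2
3,2,1,1
That's 9 in total.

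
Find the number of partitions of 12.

77

Enumerating by decreasing first part gives 77 partitions in all.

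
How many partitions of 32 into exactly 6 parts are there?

There are 709 such partitions.

709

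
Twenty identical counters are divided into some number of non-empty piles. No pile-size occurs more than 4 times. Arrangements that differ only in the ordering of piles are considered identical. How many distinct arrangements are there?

Enumerating by decreasing first part gives 409 partitions in all.

409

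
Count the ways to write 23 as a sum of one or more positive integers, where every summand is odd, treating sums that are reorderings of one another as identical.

Direct enumeration gives 104 partitions.

104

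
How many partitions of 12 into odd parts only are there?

They are:
11, 1
9, 3
9, 1, 1, 1
7, 5
7, 3, 1, 1
7, 1, 1, 1, 1, 1
5, 5, 1, 1
5, 3, 3, 1
5, 3, 1, 1, 1, 1
5, 1, 1, 1, 1, 1, 1, 1
3, 3, 3, 3
3, 3, 3, 1, 1, 1
3, 3, 1, 1, 1, 1, 1, 1
3, 1, 1, 1, 1, 1, 1, 1, 1, 1
1, 1, 1, 1, 1, 1, 1, 1, 1, 1, 1, 1

15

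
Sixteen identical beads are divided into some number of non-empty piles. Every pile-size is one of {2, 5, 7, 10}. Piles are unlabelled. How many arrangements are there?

Enumerating:
2,2,2,10
2,7,7
2,2,5,7
2,2,2,5,5
2,2,2,2,2,2,2,2

5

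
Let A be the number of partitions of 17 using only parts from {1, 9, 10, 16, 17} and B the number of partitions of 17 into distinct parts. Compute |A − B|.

Partitions of 17 using only parts from {1, 9, 10, 16, 17}: 5.
Partitions of 17 into distinct parts: 38.
|5 − 38| = 33.

33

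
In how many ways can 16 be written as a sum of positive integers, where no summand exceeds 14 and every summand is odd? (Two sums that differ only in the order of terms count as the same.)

31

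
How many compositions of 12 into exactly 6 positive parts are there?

A composition of 12 into 6 positive parts is chosen by placing 5 dividers among the 11 gaps between 12 units: C(11,5) = 462.

462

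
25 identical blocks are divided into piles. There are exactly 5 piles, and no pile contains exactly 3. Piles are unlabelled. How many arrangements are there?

Counting exhaustively, 108 partitions satisfy the conditions.

108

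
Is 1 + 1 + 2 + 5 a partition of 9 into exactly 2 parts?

The parts sum to 9, and the condition 'there are exactly 2 summands' is violated.

No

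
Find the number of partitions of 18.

385

Systematic enumeration (by largest part, then next-largest, …) yields 385.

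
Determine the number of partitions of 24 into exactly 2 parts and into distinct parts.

The partitions of 24 that satisfy the conditions:
1 + 23
2 + 22
3 + 21
4 + 20
5 + 19
6 + 18
7 + 17
8 + 16
9 + 15
10 + 14
11 + 13

11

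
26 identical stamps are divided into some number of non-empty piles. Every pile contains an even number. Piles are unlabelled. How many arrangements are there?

101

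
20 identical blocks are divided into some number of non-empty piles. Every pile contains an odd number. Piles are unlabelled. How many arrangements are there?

64

There are too many to list fully; the first 12 (by largest part) are:
19, 1
17, 3
17, 1, 1, 1
15, 5
15, 3, 1, 1
15, 1, 1, 1, 1, 1
13, 7
13, 5, 1, 1
13, 3, 3, 1
13, 3, 1, 1, 1, 1
13, 1, 1, 1, 1, 1, 1, 1
11, 9
…and 52 more, for 64 total.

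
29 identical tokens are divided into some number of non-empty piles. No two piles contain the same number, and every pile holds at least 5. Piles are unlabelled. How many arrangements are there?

There are too many to list fully; the first 12 (by largest part) are:
29
24+5
23+6
22+7
21+8
20+9
19+10
18+11
18+6+5
17+12
17+7+5
16+13
…and 18 more, for 30 total.

30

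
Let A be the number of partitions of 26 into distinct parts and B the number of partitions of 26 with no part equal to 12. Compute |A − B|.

2136

Partitions of 26 into distinct parts: 165.
Partitions of 26 with no part equal to 12: 2301.
|165 − 2301| = 2136.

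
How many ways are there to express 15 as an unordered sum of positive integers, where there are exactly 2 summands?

Listing the qualifying partitions of 15:
14 + 1
13 + 2
12 + 3
11 + 4
10 + 5
9 + 6
8 + 7
That's 7 in total.

7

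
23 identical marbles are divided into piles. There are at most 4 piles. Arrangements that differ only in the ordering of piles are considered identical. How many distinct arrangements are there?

Counting exhaustively, 150 partitions satisfy the conditions.

150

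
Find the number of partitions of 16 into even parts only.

They are:
16
14,2
12,4
12,2,2
10,6
10,4,2
10,2,2,2
8,8
8,6,2
8,4,4
8,4,2,2
8,2,2,2,2
6,6,4
6,6,2,2
6,4,4,2
6,4,2,2,2
6,2,2,2,2,2
4,4,4,4
4,4,4,2,2
4,4,2,2,2,2
4,2,2,2,2,2,2
2,2,2,2,2,2,2,2
That's 22 in total.

22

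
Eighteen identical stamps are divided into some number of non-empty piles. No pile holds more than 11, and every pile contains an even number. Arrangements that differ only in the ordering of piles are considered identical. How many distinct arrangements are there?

23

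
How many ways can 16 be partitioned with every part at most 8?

Direct enumeration gives 186 partitions.

186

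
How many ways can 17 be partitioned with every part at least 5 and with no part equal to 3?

The partitions of 17 that satisfy the conditions:
17
12,5
11,6
10,7
9,8
7,5,5
6,6,5
That's 7 in total.

7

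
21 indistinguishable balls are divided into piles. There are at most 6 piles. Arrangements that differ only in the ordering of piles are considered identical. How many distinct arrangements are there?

Direct enumeration gives 331 partitions.

331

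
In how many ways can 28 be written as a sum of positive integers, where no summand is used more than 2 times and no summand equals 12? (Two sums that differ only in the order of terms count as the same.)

785

There are 785 such partitions.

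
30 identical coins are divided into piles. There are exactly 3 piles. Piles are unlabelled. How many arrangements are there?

There are 75 such partitions.

75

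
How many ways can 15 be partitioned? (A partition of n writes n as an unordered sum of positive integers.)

176

Enumerating by decreasing first part gives 176 partitions in all.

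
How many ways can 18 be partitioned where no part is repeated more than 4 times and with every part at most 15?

258

A full systematic count gives 258.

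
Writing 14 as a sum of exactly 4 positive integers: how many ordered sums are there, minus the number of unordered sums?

263

Compositions: C(13,3) = 286.
Partitions of 14 into exactly 4 parts: 23.
Difference: 286 − 23 = 263.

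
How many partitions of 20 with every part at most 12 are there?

582

Enumerating by decreasing first part gives 582 partitions in all.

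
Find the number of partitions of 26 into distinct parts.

A full systematic count gives 165.

165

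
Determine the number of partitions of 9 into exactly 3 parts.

7

Enumerating:
7 + 1 + 1
6 + 2 + 1
5 + 3 + 1
5 + 2 + 2
4 + 4 + 1
4 + 3 + 2
3 + 3 + 3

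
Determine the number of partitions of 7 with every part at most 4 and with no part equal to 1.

They are:
4 + 3
3 + 2 + 2

2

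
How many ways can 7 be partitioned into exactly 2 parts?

The partitions of 7 that satisfy the conditions:
1, 6
2, 5
3, 4
That's 3 in total.

3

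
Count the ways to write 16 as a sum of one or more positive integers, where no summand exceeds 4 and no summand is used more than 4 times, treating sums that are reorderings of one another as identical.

28

A partial list (first 12 by largest part):
4,4,4,4
4,4,4,3,1
4,4,4,2,2
4,4,4,2,1,1
4,4,4,1,1,1,1
4,4,3,3,2
4,4,3,3,1,1
4,4,3,2,2,1
4,4,3,2,1,1,1
4,4,2,2,2,2
4,4,2,2,2,1,1
4,4,2,2,1,1,1,1
…and 16 more, for 28 total.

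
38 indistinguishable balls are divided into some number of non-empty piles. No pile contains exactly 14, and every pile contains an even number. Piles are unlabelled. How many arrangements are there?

413

There are 413 such partitions.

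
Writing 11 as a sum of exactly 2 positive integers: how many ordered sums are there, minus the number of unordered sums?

Compositions: C(10,1) = 10.
Partitions of 11 into exactly 2 parts: 5.
Difference: 10 − 5 = 5.

5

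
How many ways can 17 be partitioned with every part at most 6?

163

Direct enumeration gives 163 partitions.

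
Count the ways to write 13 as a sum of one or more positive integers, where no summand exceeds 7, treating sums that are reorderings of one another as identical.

82

There are 82 such partitions.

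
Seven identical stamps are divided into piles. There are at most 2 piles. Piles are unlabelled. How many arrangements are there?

4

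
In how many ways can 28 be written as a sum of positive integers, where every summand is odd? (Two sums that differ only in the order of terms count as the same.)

A full systematic count gives 222.

222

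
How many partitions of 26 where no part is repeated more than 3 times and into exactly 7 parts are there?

206

Enumerating by decreasing first part gives 206 partitions in all.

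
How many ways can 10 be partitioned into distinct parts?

Listing the qualifying partitions of 10:
10
9, 1
8, 2
7, 3
7, 2, 1
6, 4
6, 3, 1
5, 4, 1
5, 3, 2
4, 3, 2, 1

10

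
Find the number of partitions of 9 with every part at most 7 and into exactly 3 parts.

Listing the qualifying partitions of 9:
7+1+1
6+2+1
5+3+1
5+2+2
4+4+1
4+3+2
3+3+3
Counting gives 7.

7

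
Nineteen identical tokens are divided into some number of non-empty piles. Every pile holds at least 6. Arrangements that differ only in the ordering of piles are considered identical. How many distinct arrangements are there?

6

Enumerating:
19
13+6
12+7
11+8
10+9
7+6+6
That's 6 in total.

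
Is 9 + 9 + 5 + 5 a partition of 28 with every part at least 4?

Yes

The parts sum to 28, and the condition 'every summand is at least 4' holds.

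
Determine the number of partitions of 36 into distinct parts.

Direct enumeration gives 668 partitions.

668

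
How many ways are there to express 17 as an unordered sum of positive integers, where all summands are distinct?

38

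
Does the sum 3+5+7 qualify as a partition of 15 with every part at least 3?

The parts sum to 15, and the condition 'every summand is at least 3' holds.

Yes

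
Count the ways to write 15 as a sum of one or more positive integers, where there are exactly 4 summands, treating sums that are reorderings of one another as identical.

A partial list (first 12 by largest part):
12, 1, 1, 1
11, 2, 1, 1
10, 3, 1, 1
10, 2, 2, 1
9, 4, 1, 1
9, 3, 2, 1
9, 2, 2, 2
8, 5, 1, 1
8, 4, 2, 1
8, 3, 3, 1
8, 3, 2, 2
7, 6, 1, 1
…and 15 more, for 27 total.

27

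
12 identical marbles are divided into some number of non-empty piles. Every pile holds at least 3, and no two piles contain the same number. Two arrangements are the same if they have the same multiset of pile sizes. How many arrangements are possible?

5

Enumerating:
12
3, 9
4, 8
5, 7
3, 4, 5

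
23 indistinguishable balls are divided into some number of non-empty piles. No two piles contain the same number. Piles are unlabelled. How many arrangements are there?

104

Enumerating by decreasing first part gives 104 partitions in all.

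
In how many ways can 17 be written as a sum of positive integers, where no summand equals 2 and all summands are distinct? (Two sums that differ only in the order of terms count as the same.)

22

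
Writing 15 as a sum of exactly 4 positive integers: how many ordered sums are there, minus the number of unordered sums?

337

Compositions: C(14,3) = 364.
Unordered (partitions into 4 parts): 27.
Difference: 364 − 27 = 337.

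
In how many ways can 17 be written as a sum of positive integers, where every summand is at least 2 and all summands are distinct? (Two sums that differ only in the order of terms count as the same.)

21

The partitions of 17 that satisfy the conditions:
17
15, 2
14, 3
13, 4
12, 5
12, 3, 2
11, 6
11, 4, 2
10, 7
10, 5, 2
10, 4, 3
9, 8
9, 6, 2
9, 5, 3
8, 7, 2
8, 6, 3
8, 5, 4
8, 4, 3, 2
7, 6, 4
7, 5, 3, 2
6, 5, 4, 2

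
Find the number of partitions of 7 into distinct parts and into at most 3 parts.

5

The partitions of 7 that satisfy the conditions:
7
6+1
5+2
4+3
4+2+1
Counting gives 5.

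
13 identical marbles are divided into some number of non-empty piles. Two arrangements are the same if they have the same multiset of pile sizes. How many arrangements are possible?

101

Systematic enumeration (by largest part, then next-largest, …) yields 101.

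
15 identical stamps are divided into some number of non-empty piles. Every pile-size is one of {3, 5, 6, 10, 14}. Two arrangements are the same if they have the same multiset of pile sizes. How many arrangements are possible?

Listing the qualifying partitions of 15:
10+5
6+6+3
6+3+3+3
5+5+5
3+3+3+3+3

5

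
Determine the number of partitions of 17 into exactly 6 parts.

44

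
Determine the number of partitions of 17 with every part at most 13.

290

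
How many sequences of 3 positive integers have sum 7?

By stars and bars with positive parts, the count is C(6,2) = 15.

15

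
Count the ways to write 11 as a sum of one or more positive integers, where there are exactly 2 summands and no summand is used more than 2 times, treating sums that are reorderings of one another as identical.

Listing the qualifying partitions of 11:
10+1
9+2
8+3
7+4
6+5

5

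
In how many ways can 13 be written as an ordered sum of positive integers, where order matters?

4096

There are 12 gaps and each independently is a cut or not, giving 2^12 = 4096.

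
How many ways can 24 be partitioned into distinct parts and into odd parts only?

11

The partitions of 24 that satisfy the conditions:
1 + 23
3 + 21
5 + 19
7 + 17
9 + 15
1 + 3 + 5 + 15
11 + 13
1 + 3 + 7 + 13
1 + 3 + 9 + 11
1 + 5 + 7 + 11
3 + 5 + 7 + 9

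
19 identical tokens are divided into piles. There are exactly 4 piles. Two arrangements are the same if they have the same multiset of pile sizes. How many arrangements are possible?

54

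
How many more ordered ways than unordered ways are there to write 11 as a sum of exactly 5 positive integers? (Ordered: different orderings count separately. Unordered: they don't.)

Ordered (compositions into 5 parts): C(10,4) = 210.
Partitions of 11 into exactly 5 parts: 10.
Difference: 210 − 10 = 200.

200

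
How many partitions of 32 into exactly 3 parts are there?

85

Counting exhaustively, 85 partitions satisfy the conditions.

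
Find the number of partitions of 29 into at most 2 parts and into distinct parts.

15

Listing the qualifying partitions of 29:
29
28, 1
27, 2
26, 3
25, 4
24, 5
23, 6
22, 7
21, 8
20, 9
19, 10
18, 11
17, 12
16, 13
15, 14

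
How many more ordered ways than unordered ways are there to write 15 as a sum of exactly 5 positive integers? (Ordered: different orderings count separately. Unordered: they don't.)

971

Compositions: C(14,4) = 1001.
Unordered (partitions into 5 parts): 30.
Difference: 1001 − 30 = 971.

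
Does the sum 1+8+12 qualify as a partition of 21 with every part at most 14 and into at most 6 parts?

Yes

The parts sum to 21, and the condition 'no summand exceeds 14' holds; the condition 'there are at most 6 summands' holds.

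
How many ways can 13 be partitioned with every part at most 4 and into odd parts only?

5

Listing the qualifying partitions of 13:
1,3,3,3,3
1,1,1,1,3,3,3
1,1,1,1,1,1,1,3,3
1,1,1,1,1,1,1,1,1,1,3
1,1,1,1,1,1,1,1,1,1,1,1,1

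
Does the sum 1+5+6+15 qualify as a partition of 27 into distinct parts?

Yes

The parts sum to 27, and the condition 'all summands are distinct' holds.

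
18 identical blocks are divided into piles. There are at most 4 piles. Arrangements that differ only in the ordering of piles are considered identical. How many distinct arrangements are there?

84

A full systematic count gives 84.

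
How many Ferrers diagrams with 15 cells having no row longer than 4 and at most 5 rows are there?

Enumerating:
3+4+4+4
1+2+4+4+4
1+3+3+4+4
2+2+3+4+4
2+3+3+3+4
3+3+3+3+3
That's 6 in total.

6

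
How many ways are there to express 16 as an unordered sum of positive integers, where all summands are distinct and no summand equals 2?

19

Listing the qualifying partitions of 16:
16
15, 1
13, 3
12, 4
12, 3, 1
11, 5
11, 4, 1
10, 6
10, 5, 1
9, 7
9, 6, 1
9, 4, 3
8, 7, 1
8, 5, 3
8, 4, 3, 1
7, 6, 3
7, 5, 4
7, 5, 3, 1
6, 5, 4, 1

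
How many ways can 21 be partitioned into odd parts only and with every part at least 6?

Enumerating:
21
7, 7, 7
Counting gives 2.

2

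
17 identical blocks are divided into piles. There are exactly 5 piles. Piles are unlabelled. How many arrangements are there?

A partial list (first 12 by largest part):
13,1,1,1,1
12,2,1,1,1
11,3,1,1,1
11,2,2,1,1
10,4,1,1,1
10,3,2,1,1
10,2,2,2,1
9,5,1,1,1
9,4,2,1,1
9,3,3,1,1
9,3,2,2,1
9,2,2,2,2
…and 35 more, for 47 total.

47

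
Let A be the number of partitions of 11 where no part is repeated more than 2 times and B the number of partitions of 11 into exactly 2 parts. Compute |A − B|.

22

Partitions of 11 where no part is repeated more than 2 times: 27.
Partitions of 11 into exactly 2 parts: 5.
|27 − 5| = 22.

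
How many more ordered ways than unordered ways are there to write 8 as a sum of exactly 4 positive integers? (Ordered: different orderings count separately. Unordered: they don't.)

30

Ordered (compositions into 4 parts): C(7,3) = 35.
Unordered (partitions into 4 parts): 5.
Difference: 35 − 5 = 30.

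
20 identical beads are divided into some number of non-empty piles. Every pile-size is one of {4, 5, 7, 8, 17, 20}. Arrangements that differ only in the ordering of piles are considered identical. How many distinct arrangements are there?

They are:
20
8+8+4
8+7+5
8+4+4+4
7+5+4+4
5+5+5+5
4+4+4+4+4
That's 7 in total.

7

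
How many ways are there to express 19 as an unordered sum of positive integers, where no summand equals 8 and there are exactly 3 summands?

They are:
17+1+1
16+2+1
15+3+1
15+2+2
14+4+1
14+3+2
13+5+1
13+4+2
13+3+3
12+6+1
12+5+2
12+4+3
11+7+1
11+6+2
11+5+3
11+4+4
10+7+2
10+6+3
10+5+4
9+9+1
9+7+3
9+6+4
9+5+5
7+7+5
7+6+6

25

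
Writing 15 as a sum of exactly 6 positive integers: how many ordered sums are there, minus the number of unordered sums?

1976

Compositions: C(14,5) = 2002.
Unordered (partitions into 6 parts): 26.
Difference: 2002 − 26 = 1976.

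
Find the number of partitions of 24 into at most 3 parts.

61

There are too many to list fully; the first 12 (by largest part) are:
24
23, 1
22, 2
22, 1, 1
21, 3
21, 2, 1
20, 4
20, 3, 1
20, 2, 2
19, 5
19, 4, 1
19, 3, 2
…and 49 more, for 61 total.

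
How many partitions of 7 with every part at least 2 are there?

4

They are:
7
5, 2
4, 3
3, 2, 2
That's 4 in total.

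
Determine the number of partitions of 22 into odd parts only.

89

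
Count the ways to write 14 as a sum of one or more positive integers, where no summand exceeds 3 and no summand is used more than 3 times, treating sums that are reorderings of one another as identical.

3

Enumerating:
1 + 2 + 2 + 3 + 3 + 3
1 + 1 + 1 + 2 + 3 + 3 + 3
1 + 1 + 2 + 2 + 2 + 3 + 3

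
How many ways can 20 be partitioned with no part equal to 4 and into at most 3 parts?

A partial list (first 12 by largest part):
20
1+19
2+18
1+1+18
3+17
1+2+17
1+3+16
2+2+16
5+15
2+3+15
6+14
1+5+14
…and 23 more, for 35 total.

35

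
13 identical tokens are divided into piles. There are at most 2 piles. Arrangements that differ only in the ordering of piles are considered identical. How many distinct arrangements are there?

7

The partitions of 13 that satisfy the conditions:
13
12+1
11+2
10+3
9+4
8+5
7+6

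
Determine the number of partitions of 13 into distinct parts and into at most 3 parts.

Enumerating:
13
12 + 1
11 + 2
10 + 3
10 + 2 + 1
9 + 4
9 + 3 + 1
8 + 5
8 + 4 + 1
8 + 3 + 2
7 + 6
7 + 5 + 1
7 + 4 + 2
6 + 5 + 2
6 + 4 + 3
Counting gives 15.

15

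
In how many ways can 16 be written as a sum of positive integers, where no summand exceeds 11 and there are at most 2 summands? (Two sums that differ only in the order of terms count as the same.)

Listing the qualifying partitions of 16:
11+5
10+6
9+7
8+8
Counting gives 4.

4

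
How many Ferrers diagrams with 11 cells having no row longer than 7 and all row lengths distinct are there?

7

Enumerating:
7 + 4
7 + 3 + 1
6 + 5
6 + 4 + 1
6 + 3 + 2
5 + 4 + 2
5 + 3 + 2 + 1
Counting gives 7.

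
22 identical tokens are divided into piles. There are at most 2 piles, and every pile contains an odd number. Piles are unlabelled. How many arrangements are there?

Enumerating:
1, 21
3, 19
5, 17
7, 15
9, 13
11, 11

6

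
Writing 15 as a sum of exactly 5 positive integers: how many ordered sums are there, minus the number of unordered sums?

Compositions: C(14,4) = 1001.
Partitions of 15 into exactly 5 parts: 30.
Difference: 1001 − 30 = 971.

971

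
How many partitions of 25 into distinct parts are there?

Enumerating by decreasing first part gives 142 partitions in all.

142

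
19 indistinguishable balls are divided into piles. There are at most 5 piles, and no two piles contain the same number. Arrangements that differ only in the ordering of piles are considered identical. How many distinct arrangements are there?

54

There are too many to list fully; the first 12 (by largest part) are:
19
1, 18
2, 17
3, 16
1, 2, 16
4, 15
1, 3, 15
5, 14
1, 4, 14
2, 3, 14
6, 13
1, 5, 13
…and 42 more, for 54 total.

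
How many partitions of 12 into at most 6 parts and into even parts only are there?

Enumerating:
12
10, 2
8, 4
8, 2, 2
6, 6
6, 4, 2
6, 2, 2, 2
4, 4, 4
4, 4, 2, 2
4, 2, 2, 2, 2
2, 2, 2, 2, 2, 2
That's 11 in total.

11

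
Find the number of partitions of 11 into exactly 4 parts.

11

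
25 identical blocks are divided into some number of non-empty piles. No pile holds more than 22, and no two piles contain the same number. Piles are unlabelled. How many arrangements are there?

Counting exhaustively, 139 partitions satisfy the conditions.

139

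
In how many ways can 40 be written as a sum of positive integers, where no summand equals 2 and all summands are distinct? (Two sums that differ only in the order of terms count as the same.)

626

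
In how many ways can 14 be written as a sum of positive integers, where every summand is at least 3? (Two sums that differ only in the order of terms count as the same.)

The partitions of 14 that satisfy the conditions:
14
11+3
10+4
9+5
8+6
8+3+3
7+7
7+4+3
6+5+3
6+4+4
5+5+4
5+3+3+3
4+4+3+3

13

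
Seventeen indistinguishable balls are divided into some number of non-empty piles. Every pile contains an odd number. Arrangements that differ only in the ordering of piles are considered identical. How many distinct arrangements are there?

There are too many to list fully; the first 12 (by largest part) are:
17
1 + 1 + 15
1 + 3 + 13
1 + 1 + 1 + 1 + 13
1 + 5 + 11
3 + 3 + 11
1 + 1 + 1 + 3 + 11
1 + 1 + 1 + 1 + 1 + 1 + 11
1 + 7 + 9
3 + 5 + 9
1 + 1 + 1 + 5 + 9
1 + 1 + 3 + 3 + 9
…and 26 more, for 38 total.

38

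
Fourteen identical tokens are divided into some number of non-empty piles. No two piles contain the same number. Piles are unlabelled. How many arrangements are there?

Enumerating:
14
13,1
12,2
11,3
11,2,1
10,4
10,3,1
9,5
9,4,1
9,3,2
8,6
8,5,1
8,4,2
8,3,2,1
7,6,1
7,5,2
7,4,3
7,4,2,1
6,5,3
6,5,2,1
6,4,3,1
5,4,3,2

22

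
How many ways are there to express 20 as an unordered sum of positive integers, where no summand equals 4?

396

Direct enumeration gives 396 partitions.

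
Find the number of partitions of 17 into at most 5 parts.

119

Systematic enumeration (by largest part, then next-largest, …) yields 119.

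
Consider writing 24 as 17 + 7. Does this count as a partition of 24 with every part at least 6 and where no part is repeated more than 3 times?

Yes

The parts sum to 24, and the condition 'every summand is at least 6' holds; the condition 'no summand is used more than 3 times' holds.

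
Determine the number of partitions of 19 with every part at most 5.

Enumerating by decreasing first part gives 164 partitions in all.

164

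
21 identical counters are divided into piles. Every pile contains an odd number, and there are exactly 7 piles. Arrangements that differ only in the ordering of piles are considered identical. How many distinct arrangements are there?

15

Enumerating:
1 + 1 + 1 + 1 + 1 + 1 + 15
1 + 1 + 1 + 1 + 1 + 3 + 13
1 + 1 + 1 + 1 + 1 + 5 + 11
1 + 1 + 1 + 1 + 3 + 3 + 11
1 + 1 + 1 + 1 + 1 + 7 + 9
1 + 1 + 1 + 1 + 3 + 5 + 9
1 + 1 + 1 + 3 + 3 + 3 + 9
1 + 1 + 1 + 1 + 3 + 7 + 7
1 + 1 + 1 + 1 + 5 + 5 + 7
1 + 1 + 1 + 3 + 3 + 5 + 7
1 + 1 + 3 + 3 + 3 + 3 + 7
1 + 1 + 1 + 3 + 5 + 5 + 5
1 + 1 + 3 + 3 + 3 + 5 + 5
1 + 3 + 3 + 3 + 3 + 3 + 5
3 + 3 + 3 + 3 + 3 + 3 + 3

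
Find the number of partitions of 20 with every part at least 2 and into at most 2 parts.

10

The partitions of 20 that satisfy the conditions:
20
18, 2
17, 3
16, 4
15, 5
14, 6
13, 7
12, 8
11, 9
10, 10
Counting gives 10.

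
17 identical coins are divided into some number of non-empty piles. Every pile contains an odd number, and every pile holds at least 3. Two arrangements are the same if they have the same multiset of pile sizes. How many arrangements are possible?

6

Enumerating:
17
11+3+3
9+5+3
7+7+3
7+5+5
5+3+3+3+3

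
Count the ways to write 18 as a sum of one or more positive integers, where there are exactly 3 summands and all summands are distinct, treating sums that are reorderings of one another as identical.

Listing the qualifying partitions of 18:
15+2+1
14+3+1
13+4+1
13+3+2
12+5+1
12+4+2
11+6+1
11+5+2
11+4+3
10+7+1
10+6+2
10+5+3
9+8+1
9+7+2
9+6+3
9+5+4
8+7+3
8+6+4
7+6+5

19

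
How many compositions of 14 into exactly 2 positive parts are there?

13

A composition of 14 into 2 positive parts is chosen by placing 1 dividers among the 13 gaps between 14 units: C(13,1) = 13.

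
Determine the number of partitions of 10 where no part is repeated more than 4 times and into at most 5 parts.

There are too many to list fully; the first 12 (by largest part) are:
10
9, 1
8, 2
8, 1, 1
7, 3
7, 2, 1
7, 1, 1, 1
6, 4
6, 3, 1
6, 2, 2
6, 2, 1, 1
6, 1, 1, 1, 1
…and 17 more, for 29 total.

29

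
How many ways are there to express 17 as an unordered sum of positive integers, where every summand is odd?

38

There are too many to list fully; the first 12 (by largest part) are:
17
15,1,1
13,3,1
13,1,1,1,1
11,5,1
11,3,3
11,3,1,1,1
11,1,1,1,1,1,1
9,7,1
9,5,3
9,5,1,1,1
9,3,3,1,1
…and 26 more, for 38 total.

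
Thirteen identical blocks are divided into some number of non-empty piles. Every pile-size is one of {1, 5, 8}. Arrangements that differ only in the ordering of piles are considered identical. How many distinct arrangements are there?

The partitions of 13 that satisfy the conditions:
5,8
1,1,1,1,1,8
1,1,1,5,5
1,1,1,1,1,1,1,1,5
1,1,1,1,1,1,1,1,1,1,1,1,1
Counting gives 5.

5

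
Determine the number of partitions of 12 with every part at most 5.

A partial list (first 12 by largest part):
2,5,5
1,1,5,5
3,4,5
1,2,4,5
1,1,1,4,5
1,3,3,5
2,2,3,5
1,1,2,3,5
1,1,1,1,3,5
1,2,2,2,5
1,1,1,2,2,5
1,1,1,1,1,2,5
…and 35 more, for 47 total.

47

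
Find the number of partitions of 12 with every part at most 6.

There are too many to list fully; the first 12 (by largest part) are:
6 + 6
1 + 5 + 6
2 + 4 + 6
1 + 1 + 4 + 6
3 + 3 + 6
1 + 2 + 3 + 6
1 + 1 + 1 + 3 + 6
2 + 2 + 2 + 6
1 + 1 + 2 + 2 + 6
1 + 1 + 1 + 1 + 2 + 6
1 + 1 + 1 + 1 + 1 + 1 + 6
2 + 5 + 5
…and 46 more, for 58 total.

58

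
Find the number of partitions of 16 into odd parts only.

There are too many to list fully; the first 12 (by largest part) are:
1, 15
3, 13
1, 1, 1, 13
5, 11
1, 1, 3, 11
1, 1, 1, 1, 1, 11
7, 9
1, 1, 5, 9
1, 3, 3, 9
1, 1, 1, 1, 3, 9
1, 1, 1, 1, 1, 1, 1, 9
1, 1, 7, 7
…and 20 more, for 32 total.

32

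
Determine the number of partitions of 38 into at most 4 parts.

There are 551 such partitions.

551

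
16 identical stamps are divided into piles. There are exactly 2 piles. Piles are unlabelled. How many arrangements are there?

Enumerating:
1+15
2+14
3+13
4+12
5+11
6+10
7+9
8+8
Counting gives 8.

8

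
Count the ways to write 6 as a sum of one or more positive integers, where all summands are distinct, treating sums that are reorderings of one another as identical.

4

Listing the qualifying partitions of 6:
6
5 + 1
4 + 2
3 + 2 + 1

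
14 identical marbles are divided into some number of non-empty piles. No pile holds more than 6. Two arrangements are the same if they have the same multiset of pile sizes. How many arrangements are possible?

90

There are 90 such partitions.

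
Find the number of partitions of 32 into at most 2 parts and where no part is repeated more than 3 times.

Listing the qualifying partitions of 32:
32
31 + 1
30 + 2
29 + 3
28 + 4
27 + 5
26 + 6
25 + 7
24 + 8
23 + 9
22 + 10
21 + 11
20 + 12
19 + 13
18 + 14
17 + 15
16 + 16

17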